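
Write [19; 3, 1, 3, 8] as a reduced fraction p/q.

2389/124

Fold from the inside: start with 8/1.
  3 + 1/8 = 25/8
  1 + 8/25 = 33/25
  3 + 25/33 = 124/33
  19 + 33/124 = 2389/124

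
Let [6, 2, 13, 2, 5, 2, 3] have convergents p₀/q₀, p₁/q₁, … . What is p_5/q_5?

Using pₖ = aₖpₖ₋₁ + pₖ₋₂, qₖ = aₖqₖ₋₁ + qₖ₋₂ (with p₋₁=1, p₋₂=0, q₋₁=0, q₋₂=1):
  k=0: a=6, p=6, q=1
  k=1: a=2, p=13, q=2
  k=2: a=13, p=175, q=27
  k=3: a=2, p=363, q=56
  k=4: a=5, p=1990, q=307
  k=5: a=2, p=4343, q=670

4343/670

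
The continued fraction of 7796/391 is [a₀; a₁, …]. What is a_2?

7796 = 19·391 + 367   →  a_0 = 19
391 = 1·367 + 24   →  a_1 = 1
367 = 15·24 + 7   →  a_2 = 15

15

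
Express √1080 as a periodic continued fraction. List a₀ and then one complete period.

[32; 1, 6, 3, 6, 1, 64]

a₀ = ⌊√1080⌋ = 32.
With m₀=0, d₀=1 and mₖ₊₁ = dₖaₖ − mₖ, dₖ₊₁ = (n − mₖ₊₁²)/dₖ, aₖ₊₁ = ⌊(a₀+mₖ₊₁)/dₖ₊₁⌋:
  k=1: m=32, d=56, a=1
  k=2: m=24, d=9, a=6
  k=3: m=30, d=20, a=3
  k=4: m=30, d=9, a=6
  k=5: m=24, d=56, a=1
  k=6: m=32, d=1, a=64
d=1 and a=2a₀=64 at k=6, so the next step gives (m, d) = (32, 56) again — its k=1 value — and the period has length 6.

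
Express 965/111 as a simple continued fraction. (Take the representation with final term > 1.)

[8; 1, 2, 3, 1, 3, 2]

965 = 8·111 + 77
111 = 1·77 + 34
77 = 2·34 + 9
34 = 3·9 + 7
9 = 1·7 + 2
7 = 3·2 + 1
2 = 2·1 + 0  (stop)
So 965/111 = [8; 1, 2, 3, 1, 3, 2].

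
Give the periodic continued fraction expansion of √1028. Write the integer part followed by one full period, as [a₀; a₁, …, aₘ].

a₀ = ⌊√1028⌋ = 32.

[32; 16, 64]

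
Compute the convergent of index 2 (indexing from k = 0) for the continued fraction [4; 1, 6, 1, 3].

34/7

Using pₖ = aₖpₖ₋₁ + pₖ₋₂, qₖ = aₖqₖ₋₁ + qₖ₋₂ (with p₋₁=1, p₋₂=0, q₋₁=0, q₋₂=1):
  k=0: a=4, p=4, q=1
  k=1: a=1, p=5, q=1
  k=2: a=6, p=34, q=7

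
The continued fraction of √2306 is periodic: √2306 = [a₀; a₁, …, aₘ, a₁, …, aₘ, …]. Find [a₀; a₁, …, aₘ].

[48; 48, 96]

a₀ = ⌊√2306⌋ = 48.
With m₀=0, d₀=1 and mₖ₊₁ = dₖaₖ − mₖ, dₖ₊₁ = (n − mₖ₊₁²)/dₖ, aₖ₊₁ = ⌊(a₀+mₖ₊₁)/dₖ₊₁⌋:
  k=1: m=48, d=2, a=48
  k=2: m=48, d=1, a=96
d=1 and a=2a₀=96 at k=2, so the next step gives (m, d) = (48, 2) again — its k=1 value — and the period has length 2.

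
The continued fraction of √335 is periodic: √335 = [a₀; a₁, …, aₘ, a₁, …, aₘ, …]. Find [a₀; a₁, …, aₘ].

a₀ = ⌊√335⌋ = 18.
With m₀=0, d₀=1 and mₖ₊₁ = dₖaₖ − mₖ, dₖ₊₁ = (n − mₖ₊₁²)/dₖ, aₖ₊₁ = ⌊(a₀+mₖ₊₁)/dₖ₊₁⌋:
  k=1: m=18, d=11, a=3
  k=2: m=15, d=10, a=3
  k=3: m=15, d=11, a=3
  k=4: m=18, d=1, a=36
d=1 and a=2a₀=36 at k=4, so the next step gives (m, d) = (18, 11) again — its k=1 value — and the period has length 4.

[18; 3, 3, 3, 36]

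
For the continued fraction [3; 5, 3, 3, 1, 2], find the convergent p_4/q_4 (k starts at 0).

Using pₖ = aₖpₖ₋₁ + pₖ₋₂, qₖ = aₖqₖ₋₁ + qₖ₋₂ (with p₋₁=1, p₋₂=0, q₋₁=0, q₋₂=1):
  k=0: a=3, p=3, q=1
  k=1: a=5, p=16, q=5
  k=2: a=3, p=51, q=16
  k=3: a=3, p=169, q=53
  k=4: a=1, p=220, q=69

220/69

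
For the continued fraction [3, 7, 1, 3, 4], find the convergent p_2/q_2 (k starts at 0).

Using pₖ = aₖpₖ₋₁ + pₖ₋₂, qₖ = aₖqₖ₋₁ + qₖ₋₂ (with p₋₁=1, p₋₂=0, q₋₁=0, q₋₂=1):
  k=0: a=3, p=3, q=1
  k=1: a=7, p=22, q=7
  k=2: a=1, p=25, q=8

25/8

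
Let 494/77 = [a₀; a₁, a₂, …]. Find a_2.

494 = 6·77 + 32   →  a_0 = 6
77 = 2·32 + 13   →  a_1 = 2
32 = 2·13 + 6   →  a_2 = 2

2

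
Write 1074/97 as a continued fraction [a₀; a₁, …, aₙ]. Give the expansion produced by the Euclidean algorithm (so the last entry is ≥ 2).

[11; 13, 1, 6]

1074 = 11*97 + 7
97 = 13*7 + 6
7 = 1*6 + 1
6 = 6*1 + 0  (stop)
So 1074/97 = [11; 13, 1, 6].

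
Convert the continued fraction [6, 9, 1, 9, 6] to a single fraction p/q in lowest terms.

Fold from the inside: start with 6/1.
  9 + 1/6 = 55/6
  1 + 6/55 = 61/55
  9 + 55/61 = 604/61
  6 + 61/604 = 3685/604

3685/604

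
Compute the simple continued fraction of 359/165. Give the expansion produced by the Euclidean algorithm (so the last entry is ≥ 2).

359 = 2·165 + 29
165 = 5·29 + 20
29 = 1·20 + 9
20 = 2·9 + 2
9 = 4·2 + 1
2 = 2·1 + 0  (stop)
So 359/165 = [2; 5, 1, 2, 4, 2].

[2; 5, 1, 2, 4, 2]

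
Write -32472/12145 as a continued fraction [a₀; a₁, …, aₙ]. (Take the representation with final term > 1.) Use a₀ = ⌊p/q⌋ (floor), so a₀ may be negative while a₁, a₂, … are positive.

[-3; 3, 15, 2, 12, 3, 3]

-32472 = -3×12145 + 3963
12145 = 3×3963 + 256
3963 = 15×256 + 123
256 = 2×123 + 10
123 = 12×10 + 3
10 = 3×3 + 1
3 = 3×1 + 0  (stop)
So -32472/12145 = [-3; 3, 15, 2, 12, 3, 3].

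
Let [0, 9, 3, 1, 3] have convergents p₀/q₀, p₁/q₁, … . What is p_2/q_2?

3/28

Using pₖ = aₖpₖ₋₁ + pₖ₋₂, qₖ = aₖqₖ₋₁ + qₖ₋₂ (with p₋₁=1, p₋₂=0, q₋₁=0, q₋₂=1):
  k=0: a=0, p=0, q=1
  k=1: a=9, p=1, q=9
  k=2: a=3, p=3, q=28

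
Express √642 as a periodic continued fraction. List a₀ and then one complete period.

a₀ = ⌊√642⌋ = 25.

[25; 2, 1, 24, 1, 2, 50]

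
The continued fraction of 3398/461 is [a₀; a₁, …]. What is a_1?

3398 = 7·461 + 171   →  a_0 = 7
461 = 2·171 + 119   →  a_1 = 2

2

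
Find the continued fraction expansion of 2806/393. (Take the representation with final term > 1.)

[7; 7, 6, 1, 7]

2806 = 7×393 + 55
393 = 7×55 + 8
55 = 6×8 + 7
8 = 1×7 + 1
7 = 7×1 + 0  (stop)
So 2806/393 = [7; 7, 6, 1, 7].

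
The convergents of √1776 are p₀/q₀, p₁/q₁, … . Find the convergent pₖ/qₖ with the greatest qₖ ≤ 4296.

174049/4130

√1776 = [42; 7, 84, …] (period length 2).
Convergents:
  p_0/q_0 = 42/1
  p_1/q_1 = 295/7
  p_2/q_2 = 24822/589
  p_3/q_3 = 174049/4130
  p_4/q_4 = 14644938/347509
q_3 = 4130 ≤ 4296 < 347509 = q_4, so the answer is 174049/4130.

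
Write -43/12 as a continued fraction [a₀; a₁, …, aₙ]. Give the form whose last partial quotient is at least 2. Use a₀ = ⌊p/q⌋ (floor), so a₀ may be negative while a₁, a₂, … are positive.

-43 = -4*12 + 5
12 = 2*5 + 2
5 = 2*2 + 1
2 = 2*1 + 0  (stop)
So -43/12 = [-4; 2, 2, 2].

[-4; 2, 2, 2]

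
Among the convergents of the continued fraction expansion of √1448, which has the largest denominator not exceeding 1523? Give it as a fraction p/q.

√1448 = [38; 19, 76, …] (period length 2).
Convergents:
  p_0/q_0 = 38/1
  p_1/q_1 = 723/19
  p_2/q_2 = 54986/1445
  p_3/q_3 = 1045457/27474
q_2 = 1445 ≤ 1523 < 27474 = q_3, so the answer is 54986/1445.

54986/1445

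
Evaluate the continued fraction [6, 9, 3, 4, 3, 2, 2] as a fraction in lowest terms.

13418/2197

Using pₖ = aₖpₖ₋₁ + pₖ₋₂ and qₖ = aₖqₖ₋₁ + qₖ₋₂:
  k=0: a=6, p=6, q=1
  k=1: a=9, p=55, q=9
  k=2: a=3, p=171, q=28
  k=3: a=4, p=739, q=121
  k=4: a=3, p=2388, q=391
  k=5: a=2, p=5515, q=903
  k=6: a=2, p=13418, q=2197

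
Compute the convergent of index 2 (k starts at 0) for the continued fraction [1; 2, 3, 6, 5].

Using pₖ = aₖpₖ₋₁ + pₖ₋₂, qₖ = aₖqₖ₋₁ + qₖ₋₂ (with p₋₁=1, p₋₂=0, q₋₁=0, q₋₂=1):
  k=0: a=1, p=1, q=1
  k=1: a=2, p=3, q=2
  k=2: a=3, p=10, q=7

10/7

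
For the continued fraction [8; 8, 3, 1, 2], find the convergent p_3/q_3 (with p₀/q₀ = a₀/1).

268/33

Using pₖ = aₖpₖ₋₁ + pₖ₋₂, qₖ = aₖqₖ₋₁ + qₖ₋₂ (with p₋₁=1, p₋₂=0, q₋₁=0, q₋₂=1):
  k=0: a=8, p=8, q=1
  k=1: a=8, p=65, q=8
  k=2: a=3, p=203, q=25
  k=3: a=1, p=268, q=33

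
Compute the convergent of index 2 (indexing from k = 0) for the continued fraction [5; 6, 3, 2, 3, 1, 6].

Using pₖ = aₖpₖ₋₁ + pₖ₋₂, qₖ = aₖqₖ₋₁ + qₖ₋₂ (with p₋₁=1, p₋₂=0, q₋₁=0, q₋₂=1):
  k=0: a=5, p=5, q=1
  k=1: a=6, p=31, q=6
  k=2: a=3, p=98, q=19

98/19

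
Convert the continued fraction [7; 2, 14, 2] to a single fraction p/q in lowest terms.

449/60

Fold from the inside: start with 2/1.
  14 + 1/2 = 29/2
  2 + 2/29 = 60/29
  7 + 29/60 = 449/60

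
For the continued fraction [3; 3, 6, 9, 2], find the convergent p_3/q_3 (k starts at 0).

577/174

Using pₖ = aₖpₖ₋₁ + pₖ₋₂, qₖ = aₖqₖ₋₁ + qₖ₋₂ (with p₋₁=1, p₋₂=0, q₋₁=0, q₋₂=1):
  k=0: a=3, p=3, q=1
  k=1: a=3, p=10, q=3
  k=2: a=6, p=63, q=19
  k=3: a=9, p=577, q=174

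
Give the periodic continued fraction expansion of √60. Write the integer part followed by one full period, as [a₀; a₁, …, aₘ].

a₀ = ⌊√60⌋ = 7.
With m₀=0, d₀=1 and mₖ₊₁ = dₖaₖ − mₖ, dₖ₊₁ = (n − mₖ₊₁²)/dₖ, aₖ₊₁ = ⌊(a₀+mₖ₊₁)/dₖ₊₁⌋:
  k=1: m=7, d=11, a=1
  k=2: m=4, d=4, a=2
  k=3: m=4, d=11, a=1
  k=4: m=7, d=1, a=14
d=1 and a=2a₀=14 at k=4, so the next step gives (m, d) = (7, 11) again — its k=1 value — and the period has length 4.

[7; 1, 2, 1, 14]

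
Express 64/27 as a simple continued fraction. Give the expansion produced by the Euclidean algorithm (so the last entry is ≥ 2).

64 = 2·27 + 10
27 = 2·10 + 7
10 = 1·7 + 3
7 = 2·3 + 1
3 = 3·1 + 0  (stop)
So 64/27 = [2; 2, 1, 2, 3].

[2; 2, 1, 2, 3]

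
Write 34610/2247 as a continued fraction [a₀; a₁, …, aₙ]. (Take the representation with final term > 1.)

[15; 2, 2, 14, 10, 3]

34610 = 15·2247 + 905
2247 = 2·905 + 437
905 = 2·437 + 31
437 = 14·31 + 3
31 = 10·3 + 1
3 = 3·1 + 0  (stop)
So 34610/2247 = [15; 2, 2, 14, 10, 3].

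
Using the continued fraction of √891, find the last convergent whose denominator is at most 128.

√891 = [29; 1, 5, 1, 1, 1, 5, 1, 58, …] (period length 8).
Convergents:
  p_0/q_0 = 29/1
  p_1/q_1 = 30/1
  p_2/q_2 = 179/6
  p_3/q_3 = 209/7
  p_4/q_4 = 388/13
  p_5/q_5 = 597/20
  p_6/q_6 = 3373/113
  p_7/q_7 = 3970/133
q_6 = 113 ≤ 128 < 133 = q_7, so the answer is 3373/113.

3373/113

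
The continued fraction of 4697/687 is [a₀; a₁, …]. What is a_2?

4697 = 6·687 + 575   →  a_0 = 6
687 = 1·575 + 112   →  a_1 = 1
575 = 5·112 + 15   →  a_2 = 5

5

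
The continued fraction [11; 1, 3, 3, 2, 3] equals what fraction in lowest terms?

1212/103

Using pₖ = aₖpₖ₋₁ + pₖ₋₂ and qₖ = aₖqₖ₋₁ + qₖ₋₂:
  k=0: a=11, p=11, q=1
  k=1: a=1, p=12, q=1
  k=2: a=3, p=47, q=4
  k=3: a=3, p=153, q=13
  k=4: a=2, p=353, q=30
  k=5: a=3, p=1212, q=103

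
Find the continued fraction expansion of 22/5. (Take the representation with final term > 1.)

[4; 2, 2]

22 = 4·5 + 2
5 = 2·2 + 1
2 = 2·1 + 0  (stop)
So 22/5 = [4; 2, 2].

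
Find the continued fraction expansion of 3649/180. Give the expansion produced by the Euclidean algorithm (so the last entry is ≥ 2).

[20; 3, 1, 2, 16]

3649 = 20×180 + 49
180 = 3×49 + 33
49 = 1×33 + 16
33 = 2×16 + 1
16 = 16×1 + 0  (stop)
So 3649/180 = [20; 3, 1, 2, 16].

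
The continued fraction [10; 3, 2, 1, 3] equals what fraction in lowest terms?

Fold from the inside: start with 3/1.
  1 + 1/3 = 4/3
  2 + 3/4 = 11/4
  3 + 4/11 = 37/11
  10 + 11/37 = 381/37

381/37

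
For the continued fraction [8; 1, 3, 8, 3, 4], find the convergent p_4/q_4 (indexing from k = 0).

Using pₖ = aₖpₖ₋₁ + pₖ₋₂, qₖ = aₖqₖ₋₁ + qₖ₋₂ (with p₋₁=1, p₋₂=0, q₋₁=0, q₋₂=1):
  k=0: a=8, p=8, q=1
  k=1: a=1, p=9, q=1
  k=2: a=3, p=35, q=4
  k=3: a=8, p=289, q=33
  k=4: a=3, p=902, q=103

902/103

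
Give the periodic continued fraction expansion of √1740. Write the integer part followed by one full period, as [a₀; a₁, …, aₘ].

[41; 1, 2, 2, 20, 2, 2, 1, 82]

a₀ = ⌊√1740⌋ = 41.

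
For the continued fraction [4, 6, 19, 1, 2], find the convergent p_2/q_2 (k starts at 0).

479/115

Using pₖ = aₖpₖ₋₁ + pₖ₋₂, qₖ = aₖqₖ₋₁ + qₖ₋₂ (with p₋₁=1, p₋₂=0, q₋₁=0, q₋₂=1):
  k=0: a=4, p=4, q=1
  k=1: a=6, p=25, q=6
  k=2: a=19, p=479, q=115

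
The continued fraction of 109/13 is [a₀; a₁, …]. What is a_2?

109 = 8·13 + 5   →  a_0 = 8
13 = 2·5 + 3   →  a_1 = 2
5 = 1·3 + 2   →  a_2 = 1

1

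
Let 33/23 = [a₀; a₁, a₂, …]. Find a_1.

2

33 = 1·23 + 10   →  a_0 = 1
23 = 2·10 + 3   →  a_1 = 2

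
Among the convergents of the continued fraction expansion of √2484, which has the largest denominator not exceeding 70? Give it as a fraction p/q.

√2484 = [49; 1, 5, 4, 5, 1, 98, …] (period length 6).
Convergents:
  p_0/q_0 = 49/1
  p_1/q_1 = 50/1
  p_2/q_2 = 299/6
  p_3/q_3 = 1246/25
  p_4/q_4 = 6529/131
q_3 = 25 ≤ 70 < 131 = q_4, so the answer is 1246/25.

1246/25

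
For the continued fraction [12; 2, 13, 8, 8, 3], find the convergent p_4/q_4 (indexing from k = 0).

Using pₖ = aₖpₖ₋₁ + pₖ₋₂, qₖ = aₖqₖ₋₁ + qₖ₋₂ (with p₋₁=1, p₋₂=0, q₋₁=0, q₋₂=1):
  k=0: a=12, p=12, q=1
  k=1: a=2, p=25, q=2
  k=2: a=13, p=337, q=27
  k=3: a=8, p=2721, q=218
  k=4: a=8, p=22105, q=1771

22105/1771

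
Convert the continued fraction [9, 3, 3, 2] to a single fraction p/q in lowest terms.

214/23

Fold from the inside: start with 2/1.
  3 + 1/2 = 7/2
  3 + 2/7 = 23/7
  9 + 7/23 = 214/23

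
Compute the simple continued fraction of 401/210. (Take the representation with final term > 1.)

401 = 1·210 + 191
210 = 1·191 + 19
191 = 10·19 + 1
19 = 19·1 + 0  (stop)
So 401/210 = [1; 1, 10, 19].

[1; 1, 10, 19]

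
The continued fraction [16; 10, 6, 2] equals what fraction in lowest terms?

Using pₖ = aₖpₖ₋₁ + pₖ₋₂ and qₖ = aₖqₖ₋₁ + qₖ₋₂:
  k=0: a=16, p=16, q=1
  k=1: a=10, p=161, q=10
  k=2: a=6, p=982, q=61
  k=3: a=2, p=2125, q=132

2125/132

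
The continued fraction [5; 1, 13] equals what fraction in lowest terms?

Using pₖ = aₖpₖ₋₁ + pₖ₋₂ and qₖ = aₖqₖ₋₁ + qₖ₋₂:
  k=0: a=5, p=5, q=1
  k=1: a=1, p=6, q=1
  k=2: a=13, p=83, q=14

83/14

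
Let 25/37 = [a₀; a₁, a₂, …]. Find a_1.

1

25 = 0·37 + 25   →  a_0 = 0
37 = 1·25 + 12   →  a_1 = 1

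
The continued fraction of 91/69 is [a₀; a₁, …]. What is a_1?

3

91 = 1·69 + 22   →  a_0 = 1
69 = 3·22 + 3   →  a_1 = 3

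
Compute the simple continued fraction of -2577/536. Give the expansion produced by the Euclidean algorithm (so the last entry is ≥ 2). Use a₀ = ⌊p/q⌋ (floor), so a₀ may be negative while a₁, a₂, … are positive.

[-5; 5, 4, 1, 9, 2]

-2577 = -5*536 + 103
536 = 5*103 + 21
103 = 4*21 + 19
21 = 1*19 + 2
19 = 9*2 + 1
2 = 2*1 + 0  (stop)
So -2577/536 = [-5; 5, 4, 1, 9, 2].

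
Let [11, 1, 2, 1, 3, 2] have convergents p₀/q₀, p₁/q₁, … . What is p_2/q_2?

35/3

Using pₖ = aₖpₖ₋₁ + pₖ₋₂, qₖ = aₖqₖ₋₁ + qₖ₋₂ (with p₋₁=1, p₋₂=0, q₋₁=0, q₋₂=1):
  k=0: a=11, p=11, q=1
  k=1: a=1, p=12, q=1
  k=2: a=2, p=35, q=3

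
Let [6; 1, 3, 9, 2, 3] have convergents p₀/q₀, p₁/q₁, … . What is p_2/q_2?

27/4

Using pₖ = aₖpₖ₋₁ + pₖ₋₂, qₖ = aₖqₖ₋₁ + qₖ₋₂ (with p₋₁=1, p₋₂=0, q₋₁=0, q₋₂=1):
  k=0: a=6, p=6, q=1
  k=1: a=1, p=7, q=1
  k=2: a=3, p=27, q=4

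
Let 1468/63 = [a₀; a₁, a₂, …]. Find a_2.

1468 = 23·63 + 19   →  a_0 = 23
63 = 3·19 + 6   →  a_1 = 3
19 = 3·6 + 1   →  a_2 = 3

3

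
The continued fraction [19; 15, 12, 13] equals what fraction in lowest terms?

Fold from the inside: start with 13/1.
  12 + 1/13 = 157/13
  15 + 13/157 = 2368/157
  19 + 157/2368 = 45149/2368

45149/2368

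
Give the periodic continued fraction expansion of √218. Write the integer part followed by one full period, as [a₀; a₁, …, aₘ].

a₀ = ⌊√218⌋ = 14.
With m₀=0, d₀=1 and mₖ₊₁ = dₖaₖ − mₖ, dₖ₊₁ = (n − mₖ₊₁²)/dₖ, aₖ₊₁ = ⌊(a₀+mₖ₊₁)/dₖ₊₁⌋:
  k=1: m=14, d=22, a=1
  k=2: m=8, d=7, a=3
  k=3: m=13, d=7, a=3
  k=4: m=8, d=22, a=1
  k=5: m=14, d=1, a=28
d=1 and a=2a₀=28 at k=5, so the next step gives (m, d) = (14, 22) again — its k=1 value — and the period has length 5.

[14; 1, 3, 3, 1, 28]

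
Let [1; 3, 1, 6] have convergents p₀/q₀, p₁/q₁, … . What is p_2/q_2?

5/4

Using pₖ = aₖpₖ₋₁ + pₖ₋₂, qₖ = aₖqₖ₋₁ + qₖ₋₂ (with p₋₁=1, p₋₂=0, q₋₁=0, q₋₂=1):
  k=0: a=1, p=1, q=1
  k=1: a=3, p=4, q=3
  k=2: a=1, p=5, q=4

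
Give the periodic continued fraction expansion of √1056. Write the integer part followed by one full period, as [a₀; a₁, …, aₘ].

a₀ = ⌊√1056⌋ = 32.

[32; 2, 64]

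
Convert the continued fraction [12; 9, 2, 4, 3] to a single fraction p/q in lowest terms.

Using pₖ = aₖpₖ₋₁ + pₖ₋₂ and qₖ = aₖqₖ₋₁ + qₖ₋₂:
  k=0: a=12, p=12, q=1
  k=1: a=9, p=109, q=9
  k=2: a=2, p=230, q=19
  k=3: a=4, p=1029, q=85
  k=4: a=3, p=3317, q=274

3317/274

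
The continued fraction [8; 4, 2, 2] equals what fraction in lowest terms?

181/22

Using pₖ = aₖpₖ₋₁ + pₖ₋₂ and qₖ = aₖqₖ₋₁ + qₖ₋₂:
  k=0: a=8, p=8, q=1
  k=1: a=4, p=33, q=4
  k=2: a=2, p=74, q=9
  k=3: a=2, p=181, q=22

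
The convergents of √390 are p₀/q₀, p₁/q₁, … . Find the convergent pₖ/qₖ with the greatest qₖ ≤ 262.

√390 = [19; 1, 2, 1, 38, …] (period length 4).
Convergents:
  p_0/q_0 = 19/1
  p_1/q_1 = 20/1
  p_2/q_2 = 59/3
  p_3/q_3 = 79/4
  p_4/q_4 = 3061/155
  p_5/q_5 = 3140/159
  p_6/q_6 = 9341/473
q_5 = 159 ≤ 262 < 473 = q_6, so the answer is 3140/159.

3140/159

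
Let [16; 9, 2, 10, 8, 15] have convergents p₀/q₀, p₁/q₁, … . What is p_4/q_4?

Using pₖ = aₖpₖ₋₁ + pₖ₋₂, qₖ = aₖqₖ₋₁ + qₖ₋₂ (with p₋₁=1, p₋₂=0, q₋₁=0, q₋₂=1):
  k=0: a=16, p=16, q=1
  k=1: a=9, p=145, q=9
  k=2: a=2, p=306, q=19
  k=3: a=10, p=3205, q=199
  k=4: a=8, p=25946, q=1611

25946/1611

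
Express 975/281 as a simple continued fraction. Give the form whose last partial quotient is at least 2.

[3; 2, 7, 1, 3, 4]

975 = 3*281 + 132
281 = 2*132 + 17
132 = 7*17 + 13
17 = 1*13 + 4
13 = 3*4 + 1
4 = 4*1 + 0  (stop)
So 975/281 = [3; 2, 7, 1, 3, 4].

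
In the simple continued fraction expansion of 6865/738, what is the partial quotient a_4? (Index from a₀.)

3

6865 = 9·738 + 223   →  a_0 = 9
738 = 3·223 + 69   →  a_1 = 3
223 = 3·69 + 16   →  a_2 = 3
69 = 4·16 + 5   →  a_3 = 4
16 = 3·5 + 1   →  a_4 = 3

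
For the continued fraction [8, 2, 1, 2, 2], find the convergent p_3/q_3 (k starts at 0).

Using pₖ = aₖpₖ₋₁ + pₖ₋₂, qₖ = aₖqₖ₋₁ + qₖ₋₂ (with p₋₁=1, p₋₂=0, q₋₁=0, q₋₂=1):
  k=0: a=8, p=8, q=1
  k=1: a=2, p=17, q=2
  k=2: a=1, p=25, q=3
  k=3: a=2, p=67, q=8

67/8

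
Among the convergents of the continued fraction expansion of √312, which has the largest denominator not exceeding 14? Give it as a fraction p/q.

53/3

√312 = [17; 1, 1, 1, 34, …] (period length 4).
Convergents:
  p_0/q_0 = 17/1
  p_1/q_1 = 18/1
  p_2/q_2 = 35/2
  p_3/q_3 = 53/3
  p_4/q_4 = 1837/104
q_3 = 3 ≤ 14 < 104 = q_4, so the answer is 53/3.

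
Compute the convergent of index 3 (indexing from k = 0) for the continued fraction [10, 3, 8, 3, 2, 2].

Using pₖ = aₖpₖ₋₁ + pₖ₋₂, qₖ = aₖqₖ₋₁ + qₖ₋₂ (with p₋₁=1, p₋₂=0, q₋₁=0, q₋₂=1):
  k=0: a=10, p=10, q=1
  k=1: a=3, p=31, q=3
  k=2: a=8, p=258, q=25
  k=3: a=3, p=805, q=78

805/78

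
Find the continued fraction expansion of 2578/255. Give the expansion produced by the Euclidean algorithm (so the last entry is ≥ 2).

[10; 9, 9, 3]

2578 = 10×255 + 28
255 = 9×28 + 3
28 = 9×3 + 1
3 = 3×1 + 0  (stop)
So 2578/255 = [10; 9, 9, 3].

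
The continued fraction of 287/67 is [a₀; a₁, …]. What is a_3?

1

287 = 4·67 + 19   →  a_0 = 4
67 = 3·19 + 10   →  a_1 = 3
19 = 1·10 + 9   →  a_2 = 1
10 = 1·9 + 1   →  a_3 = 1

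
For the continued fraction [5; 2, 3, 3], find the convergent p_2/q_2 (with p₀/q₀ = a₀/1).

38/7

Using pₖ = aₖpₖ₋₁ + pₖ₋₂, qₖ = aₖqₖ₋₁ + qₖ₋₂ (with p₋₁=1, p₋₂=0, q₋₁=0, q₋₂=1):
  k=0: a=5, p=5, q=1
  k=1: a=2, p=11, q=2
  k=2: a=3, p=38, q=7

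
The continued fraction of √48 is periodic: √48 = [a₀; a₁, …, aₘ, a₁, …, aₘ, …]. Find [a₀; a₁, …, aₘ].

[6; 1, 12]

a₀ = ⌊√48⌋ = 6.
With m₀=0, d₀=1 and mₖ₊₁ = dₖaₖ − mₖ, dₖ₊₁ = (n − mₖ₊₁²)/dₖ, aₖ₊₁ = ⌊(a₀+mₖ₊₁)/dₖ₊₁⌋:
  k=1: m=6, d=12, a=1
  k=2: m=6, d=1, a=12
d=1 and a=2a₀=12 at k=2, so the next step gives (m, d) = (6, 12) again — its k=1 value — and the period has length 2.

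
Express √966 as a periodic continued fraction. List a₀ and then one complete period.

[31; 12, 2, 2, 2, 12, 62]

a₀ = ⌊√966⌋ = 31.
With m₀=0, d₀=1 and mₖ₊₁ = dₖaₖ − mₖ, dₖ₊₁ = (n − mₖ₊₁²)/dₖ, aₖ₊₁ = ⌊(a₀+mₖ₊₁)/dₖ₊₁⌋:
  k=1: m=31, d=5, a=12
  k=2: m=29, d=25, a=2
  k=3: m=21, d=21, a=2
  k=4: m=21, d=25, a=2
  k=5: m=29, d=5, a=12
  k=6: m=31, d=1, a=62
d=1 and a=2a₀=62 at k=6, so the next step gives (m, d) = (31, 5) again — its k=1 value — and the period has length 6.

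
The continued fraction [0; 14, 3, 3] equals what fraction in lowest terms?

Fold from the inside: start with 3/1.
  3 + 1/3 = 10/3
  14 + 3/10 = 143/10
  0 + 10/143 = 10/143

10/143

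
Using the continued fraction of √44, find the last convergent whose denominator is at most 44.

199/30

√44 = [6; 1, 1, 1, 2, 1, 1, 1, 12, …] (period length 8).
Convergents:
  p_0/q_0 = 6/1
  p_1/q_1 = 7/1
  p_2/q_2 = 13/2
  p_3/q_3 = 20/3
  p_4/q_4 = 53/8
  p_5/q_5 = 73/11
  p_6/q_6 = 126/19
  p_7/q_7 = 199/30
  p_8/q_8 = 2514/379
q_7 = 30 ≤ 44 < 379 = q_8, so the answer is 199/30.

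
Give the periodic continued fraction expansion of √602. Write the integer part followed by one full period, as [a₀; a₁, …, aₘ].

[24; 1, 1, 6, 1, 1, 48]

a₀ = ⌊√602⌋ = 24.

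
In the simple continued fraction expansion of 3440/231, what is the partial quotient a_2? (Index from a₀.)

3440 = 14·231 + 206   →  a_0 = 14
231 = 1·206 + 25   →  a_1 = 1
206 = 8·25 + 6   →  a_2 = 8

8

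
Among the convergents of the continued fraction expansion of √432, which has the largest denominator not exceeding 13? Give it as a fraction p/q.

√432 = [20; 1, 3, 1, 1, 1, 3, 1, 40, …] (period length 8).
Convergents:
  p_0/q_0 = 20/1
  p_1/q_1 = 21/1
  p_2/q_2 = 83/4
  p_3/q_3 = 104/5
  p_4/q_4 = 187/9
  p_5/q_5 = 291/14
q_4 = 9 ≤ 13 < 14 = q_5, so the answer is 187/9.

187/9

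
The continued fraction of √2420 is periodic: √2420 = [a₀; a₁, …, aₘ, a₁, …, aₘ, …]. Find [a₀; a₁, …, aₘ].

a₀ = ⌊√2420⌋ = 49.

[49; 5, 5, 1, 18, 1, 5, 5, 98]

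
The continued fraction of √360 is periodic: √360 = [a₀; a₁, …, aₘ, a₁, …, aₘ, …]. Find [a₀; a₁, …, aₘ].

a₀ = ⌊√360⌋ = 18.
With m₀=0, d₀=1 and mₖ₊₁ = dₖaₖ − mₖ, dₖ₊₁ = (n − mₖ₊₁²)/dₖ, aₖ₊₁ = ⌊(a₀+mₖ₊₁)/dₖ₊₁⌋:
  k=1: m=18, d=36, a=1
  k=2: m=18, d=1, a=36
d=1 and a=2a₀=36 at k=2, so the next step gives (m, d) = (18, 36) again — its k=1 value — and the period has length 2.

[18; 1, 36]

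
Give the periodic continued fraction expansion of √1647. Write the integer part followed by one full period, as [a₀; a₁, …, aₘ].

a₀ = ⌊√1647⌋ = 40.
With m₀=0, d₀=1 and mₖ₊₁ = dₖaₖ − mₖ, dₖ₊₁ = (n − mₖ₊₁²)/dₖ, aₖ₊₁ = ⌊(a₀+mₖ₊₁)/dₖ₊₁⌋:
  k=1: m=40, d=47, a=1
  k=2: m=7, d=34, a=1
  k=3: m=27, d=27, a=2
  k=4: m=27, d=34, a=1
  k=5: m=7, d=47, a=1
  k=6: m=40, d=1, a=80
d=1 and a=2a₀=80 at k=6, so the next step gives (m, d) = (40, 47) again — its k=1 value — and the period has length 6.

[40; 1, 1, 2, 1, 1, 80]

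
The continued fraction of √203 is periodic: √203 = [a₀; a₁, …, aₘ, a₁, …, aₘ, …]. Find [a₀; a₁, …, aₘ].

a₀ = ⌊√203⌋ = 14.
With m₀=0, d₀=1 and mₖ₊₁ = dₖaₖ − mₖ, dₖ₊₁ = (n − mₖ₊₁²)/dₖ, aₖ₊₁ = ⌊(a₀+mₖ₊₁)/dₖ₊₁⌋:
  k=1: m=14, d=7, a=4
  k=2: m=14, d=1, a=28
d=1 and a=2a₀=28 at k=2, so the next step gives (m, d) = (14, 7) again — its k=1 value — and the period has length 2.

[14; 4, 28]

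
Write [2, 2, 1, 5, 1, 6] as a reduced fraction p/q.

Using pₖ = aₖpₖ₋₁ + pₖ₋₂ and qₖ = aₖqₖ₋₁ + qₖ₋₂:
  k=0: a=2, p=2, q=1
  k=1: a=2, p=5, q=2
  k=2: a=1, p=7, q=3
  k=3: a=5, p=40, q=17
  k=4: a=1, p=47, q=20
  k=5: a=6, p=322, q=137

322/137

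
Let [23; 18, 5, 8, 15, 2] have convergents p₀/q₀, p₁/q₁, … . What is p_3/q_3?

Using pₖ = aₖpₖ₋₁ + pₖ₋₂, qₖ = aₖqₖ₋₁ + qₖ₋₂ (with p₋₁=1, p₋₂=0, q₋₁=0, q₋₂=1):
  k=0: a=23, p=23, q=1
  k=1: a=18, p=415, q=18
  k=2: a=5, p=2098, q=91
  k=3: a=8, p=17199, q=746

17199/746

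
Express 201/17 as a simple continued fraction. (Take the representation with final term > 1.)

201 = 11·17 + 14
17 = 1·14 + 3
14 = 4·3 + 2
3 = 1·2 + 1
2 = 2·1 + 0  (stop)
So 201/17 = [11; 1, 4, 1, 2].

[11; 1, 4, 1, 2]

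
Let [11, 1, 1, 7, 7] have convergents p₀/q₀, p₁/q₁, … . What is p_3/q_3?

Using pₖ = aₖpₖ₋₁ + pₖ₋₂, qₖ = aₖqₖ₋₁ + qₖ₋₂ (with p₋₁=1, p₋₂=0, q₋₁=0, q₋₂=1):
  k=0: a=11, p=11, q=1
  k=1: a=1, p=12, q=1
  k=2: a=1, p=23, q=2
  k=3: a=7, p=173, q=15

173/15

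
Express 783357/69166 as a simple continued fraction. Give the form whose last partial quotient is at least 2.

[11; 3, 14, 3, 11, 15, 3]

783357 = 11*69166 + 22531
69166 = 3*22531 + 1573
22531 = 14*1573 + 509
1573 = 3*509 + 46
509 = 11*46 + 3
46 = 15*3 + 1
3 = 3*1 + 0  (stop)
So 783357/69166 = [11; 3, 14, 3, 11, 15, 3].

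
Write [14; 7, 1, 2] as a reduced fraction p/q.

Using pₖ = aₖpₖ₋₁ + pₖ₋₂ and qₖ = aₖqₖ₋₁ + qₖ₋₂:
  k=0: a=14, p=14, q=1
  k=1: a=7, p=99, q=7
  k=2: a=1, p=113, q=8
  k=3: a=2, p=325, q=23

325/23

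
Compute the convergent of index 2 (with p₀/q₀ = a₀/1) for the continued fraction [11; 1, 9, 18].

Using pₖ = aₖpₖ₋₁ + pₖ₋₂, qₖ = aₖqₖ₋₁ + qₖ₋₂ (with p₋₁=1, p₋₂=0, q₋₁=0, q₋₂=1):
  k=0: a=11, p=11, q=1
  k=1: a=1, p=12, q=1
  k=2: a=9, p=119, q=10

119/10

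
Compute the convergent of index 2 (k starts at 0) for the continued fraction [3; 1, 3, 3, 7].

Using pₖ = aₖpₖ₋₁ + pₖ₋₂, qₖ = aₖqₖ₋₁ + qₖ₋₂ (with p₋₁=1, p₋₂=0, q₋₁=0, q₋₂=1):
  k=0: a=3, p=3, q=1
  k=1: a=1, p=4, q=1
  k=2: a=3, p=15, q=4

15/4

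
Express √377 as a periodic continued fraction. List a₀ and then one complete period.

[19; 2, 2, 2, 38]

a₀ = ⌊√377⌋ = 19.
With m₀=0, d₀=1 and mₖ₊₁ = dₖaₖ − mₖ, dₖ₊₁ = (n − mₖ₊₁²)/dₖ, aₖ₊₁ = ⌊(a₀+mₖ₊₁)/dₖ₊₁⌋:
  k=1: m=19, d=16, a=2
  k=2: m=13, d=13, a=2
  k=3: m=13, d=16, a=2
  k=4: m=19, d=1, a=38
d=1 and a=2a₀=38 at k=4, so the next step gives (m, d) = (19, 16) again — its k=1 value — and the period has length 4.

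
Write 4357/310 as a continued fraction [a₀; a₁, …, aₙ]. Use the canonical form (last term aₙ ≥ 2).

[14; 18, 4, 4]

4357 = 14×310 + 17
310 = 18×17 + 4
17 = 4×4 + 1
4 = 4×1 + 0  (stop)
So 4357/310 = [14; 18, 4, 4].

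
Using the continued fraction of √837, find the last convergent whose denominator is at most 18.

405/14

√837 = [28; 1, 13, 2, 13, 1, 56, …] (period length 6).
Convergents:
  p_0/q_0 = 28/1
  p_1/q_1 = 29/1
  p_2/q_2 = 405/14
  p_3/q_3 = 839/29
q_2 = 14 ≤ 18 < 29 = q_3, so the answer is 405/14.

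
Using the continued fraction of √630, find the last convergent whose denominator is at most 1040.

12575/501

√630 = [25; 10, 50, …] (period length 2).
Convergents:
  p_0/q_0 = 25/1
  p_1/q_1 = 251/10
  p_2/q_2 = 12575/501
  p_3/q_3 = 126001/5020
q_2 = 501 ≤ 1040 < 5020 = q_3, so the answer is 12575/501.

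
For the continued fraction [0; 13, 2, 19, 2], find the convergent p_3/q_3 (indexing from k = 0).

Using pₖ = aₖpₖ₋₁ + pₖ₋₂, qₖ = aₖqₖ₋₁ + qₖ₋₂ (with p₋₁=1, p₋₂=0, q₋₁=0, q₋₂=1):
  k=0: a=0, p=0, q=1
  k=1: a=13, p=1, q=13
  k=2: a=2, p=2, q=27
  k=3: a=19, p=39, q=526

39/526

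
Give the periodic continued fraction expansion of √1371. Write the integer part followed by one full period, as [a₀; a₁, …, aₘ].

[37; 37, 74]

a₀ = ⌊√1371⌋ = 37.
With m₀=0, d₀=1 and mₖ₊₁ = dₖaₖ − mₖ, dₖ₊₁ = (n − mₖ₊₁²)/dₖ, aₖ₊₁ = ⌊(a₀+mₖ₊₁)/dₖ₊₁⌋:
  k=1: m=37, d=2, a=37
  k=2: m=37, d=1, a=74
d=1 and a=2a₀=74 at k=2, so the next step gives (m, d) = (37, 2) again — its k=1 value — and the period has length 2.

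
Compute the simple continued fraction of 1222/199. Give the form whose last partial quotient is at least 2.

1222 = 6*199 + 28
199 = 7*28 + 3
28 = 9*3 + 1
3 = 3*1 + 0  (stop)
So 1222/199 = [6; 7, 9, 3].

[6; 7, 9, 3]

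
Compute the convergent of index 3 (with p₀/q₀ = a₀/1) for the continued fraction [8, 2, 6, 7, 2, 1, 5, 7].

787/93

Using pₖ = aₖpₖ₋₁ + pₖ₋₂, qₖ = aₖqₖ₋₁ + qₖ₋₂ (with p₋₁=1, p₋₂=0, q₋₁=0, q₋₂=1):
  k=0: a=8, p=8, q=1
  k=1: a=2, p=17, q=2
  k=2: a=6, p=110, q=13
  k=3: a=7, p=787, q=93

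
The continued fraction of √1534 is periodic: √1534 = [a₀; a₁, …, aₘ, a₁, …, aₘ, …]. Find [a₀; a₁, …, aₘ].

[39; 6, 78]

a₀ = ⌊√1534⌋ = 39.
With m₀=0, d₀=1 and mₖ₊₁ = dₖaₖ − mₖ, dₖ₊₁ = (n − mₖ₊₁²)/dₖ, aₖ₊₁ = ⌊(a₀+mₖ₊₁)/dₖ₊₁⌋:
  k=1: m=39, d=13, a=6
  k=2: m=39, d=1, a=78
d=1 and a=2a₀=78 at k=2, so the next step gives (m, d) = (39, 13) again — its k=1 value — and the period has length 2.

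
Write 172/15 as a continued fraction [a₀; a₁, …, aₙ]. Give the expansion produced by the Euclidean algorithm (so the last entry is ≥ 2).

[11; 2, 7]

172 = 11×15 + 7
15 = 2×7 + 1
7 = 7×1 + 0  (stop)
So 172/15 = [11; 2, 7].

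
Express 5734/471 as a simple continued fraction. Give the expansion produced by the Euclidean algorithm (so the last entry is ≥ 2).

[12; 5, 1, 2, 1, 9, 2]

5734 = 12·471 + 82
471 = 5·82 + 61
82 = 1·61 + 21
61 = 2·21 + 19
21 = 1·19 + 2
19 = 9·2 + 1
2 = 2·1 + 0  (stop)
So 5734/471 = [12; 5, 1, 2, 1, 9, 2].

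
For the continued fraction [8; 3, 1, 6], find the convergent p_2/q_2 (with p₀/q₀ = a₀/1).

33/4

Using pₖ = aₖpₖ₋₁ + pₖ₋₂, qₖ = aₖqₖ₋₁ + qₖ₋₂ (with p₋₁=1, p₋₂=0, q₋₁=0, q₋₂=1):
  k=0: a=8, p=8, q=1
  k=1: a=3, p=25, q=3
  k=2: a=1, p=33, q=4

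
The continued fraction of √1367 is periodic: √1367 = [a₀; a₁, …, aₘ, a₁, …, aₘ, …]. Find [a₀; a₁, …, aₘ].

[36; 1, 35, 1, 72]

a₀ = ⌊√1367⌋ = 36.
With m₀=0, d₀=1 and mₖ₊₁ = dₖaₖ − mₖ, dₖ₊₁ = (n − mₖ₊₁²)/dₖ, aₖ₊₁ = ⌊(a₀+mₖ₊₁)/dₖ₊₁⌋:
  k=1: m=36, d=71, a=1
  k=2: m=35, d=2, a=35
  k=3: m=35, d=71, a=1
  k=4: m=36, d=1, a=72
d=1 and a=2a₀=72 at k=4, so the next step gives (m, d) = (36, 71) again — its k=1 value — and the period has length 4.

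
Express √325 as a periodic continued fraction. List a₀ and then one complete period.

a₀ = ⌊√325⌋ = 18.
With m₀=0, d₀=1 and mₖ₊₁ = dₖaₖ − mₖ, dₖ₊₁ = (n − mₖ₊₁²)/dₖ, aₖ₊₁ = ⌊(a₀+mₖ₊₁)/dₖ₊₁⌋:
  k=1: m=18, d=1, a=36
d=1 and a=2a₀=36 at k=1, so the next step gives (m, d) = (18, 1) again — its k=1 value — and the period has length 1.

[18; 36]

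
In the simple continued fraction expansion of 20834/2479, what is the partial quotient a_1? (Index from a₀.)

2

20834 = 8·2479 + 1002   →  a_0 = 8
2479 = 2·1002 + 475   →  a_1 = 2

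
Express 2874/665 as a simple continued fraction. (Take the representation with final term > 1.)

[4; 3, 9, 3, 3, 2]

2874 = 4×665 + 214
665 = 3×214 + 23
214 = 9×23 + 7
23 = 3×7 + 2
7 = 3×2 + 1
2 = 2×1 + 0  (stop)
So 2874/665 = [4; 3, 9, 3, 3, 2].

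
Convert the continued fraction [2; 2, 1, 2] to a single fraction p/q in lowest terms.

19/8

Using pₖ = aₖpₖ₋₁ + pₖ₋₂ and qₖ = aₖqₖ₋₁ + qₖ₋₂:
  k=0: a=2, p=2, q=1
  k=1: a=2, p=5, q=2
  k=2: a=1, p=7, q=3
  k=3: a=2, p=19, q=8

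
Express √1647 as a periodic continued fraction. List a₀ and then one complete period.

a₀ = ⌊√1647⌋ = 40.
With m₀=0, d₀=1 and mₖ₊₁ = dₖaₖ − mₖ, dₖ₊₁ = (n − mₖ₊₁²)/dₖ, aₖ₊₁ = ⌊(a₀+mₖ₊₁)/dₖ₊₁⌋:
  k=1: m=40, d=47, a=1
  k=2: m=7, d=34, a=1
  k=3: m=27, d=27, a=2
  k=4: m=27, d=34, a=1
  k=5: m=7, d=47, a=1
  k=6: m=40, d=1, a=80
d=1 and a=2a₀=80 at k=6, so the next step gives (m, d) = (40, 47) again — its k=1 value — and the period has length 6.

[40; 1, 1, 2, 1, 1, 80]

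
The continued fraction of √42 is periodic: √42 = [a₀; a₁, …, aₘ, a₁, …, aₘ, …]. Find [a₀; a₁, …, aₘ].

[6; 2, 12]

a₀ = ⌊√42⌋ = 6.
With m₀=0, d₀=1 and mₖ₊₁ = dₖaₖ − mₖ, dₖ₊₁ = (n − mₖ₊₁²)/dₖ, aₖ₊₁ = ⌊(a₀+mₖ₊₁)/dₖ₊₁⌋:
  k=1: m=6, d=6, a=2
  k=2: m=6, d=1, a=12
d=1 and a=2a₀=12 at k=2, so the next step gives (m, d) = (6, 6) again — its k=1 value — and the period has length 2.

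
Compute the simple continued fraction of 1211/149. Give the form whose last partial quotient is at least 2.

1211 = 8*149 + 19
149 = 7*19 + 16
19 = 1*16 + 3
16 = 5*3 + 1
3 = 3*1 + 0  (stop)
So 1211/149 = [8; 7, 1, 5, 3].

[8; 7, 1, 5, 3]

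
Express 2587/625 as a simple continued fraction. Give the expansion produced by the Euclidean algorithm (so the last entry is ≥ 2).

[4; 7, 5, 2, 3, 2]

2587 = 4×625 + 87
625 = 7×87 + 16
87 = 5×16 + 7
16 = 2×7 + 2
7 = 3×2 + 1
2 = 2×1 + 0  (stop)
So 2587/625 = [4; 7, 5, 2, 3, 2].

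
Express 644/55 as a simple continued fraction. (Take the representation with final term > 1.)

644 = 11×55 + 39
55 = 1×39 + 16
39 = 2×16 + 7
16 = 2×7 + 2
7 = 3×2 + 1
2 = 2×1 + 0  (stop)
So 644/55 = [11; 1, 2, 2, 3, 2].

[11; 1, 2, 2, 3, 2]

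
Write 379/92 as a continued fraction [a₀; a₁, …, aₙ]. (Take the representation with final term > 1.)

379 = 4*92 + 11
92 = 8*11 + 4
11 = 2*4 + 3
4 = 1*3 + 1
3 = 3*1 + 0  (stop)
So 379/92 = [4; 8, 2, 1, 3].

[4; 8, 2, 1, 3]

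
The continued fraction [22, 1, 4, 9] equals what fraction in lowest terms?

Fold from the inside: start with 9/1.
  4 + 1/9 = 37/9
  1 + 9/37 = 46/37
  22 + 37/46 = 1049/46

1049/46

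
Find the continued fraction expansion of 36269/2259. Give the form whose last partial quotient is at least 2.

[16; 18, 13, 1, 8]

36269 = 16·2259 + 125
2259 = 18·125 + 9
125 = 13·9 + 8
9 = 1·8 + 1
8 = 8·1 + 0  (stop)
So 36269/2259 = [16; 18, 13, 1, 8].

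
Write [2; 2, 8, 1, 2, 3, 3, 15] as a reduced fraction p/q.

Using pₖ = aₖpₖ₋₁ + pₖ₋₂ and qₖ = aₖqₖ₋₁ + qₖ₋₂:
  k=0: a=2, p=2, q=1
  k=1: a=2, p=5, q=2
  k=2: a=8, p=42, q=17
  k=3: a=1, p=47, q=19
  k=4: a=2, p=136, q=55
  k=5: a=3, p=455, q=184
  k=6: a=3, p=1501, q=607
  k=7: a=15, p=22970, q=9289

22970/9289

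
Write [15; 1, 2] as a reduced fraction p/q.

47/3

Fold from the inside: start with 2/1.
  1 + 1/2 = 3/2
  15 + 2/3 = 47/3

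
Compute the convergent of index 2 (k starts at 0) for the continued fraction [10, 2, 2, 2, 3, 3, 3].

Using pₖ = aₖpₖ₋₁ + pₖ₋₂, qₖ = aₖqₖ₋₁ + qₖ₋₂ (with p₋₁=1, p₋₂=0, q₋₁=0, q₋₂=1):
  k=0: a=10, p=10, q=1
  k=1: a=2, p=21, q=2
  k=2: a=2, p=52, q=5

52/5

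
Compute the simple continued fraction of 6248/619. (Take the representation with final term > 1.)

6248 = 10·619 + 58
619 = 10·58 + 39
58 = 1·39 + 19
39 = 2·19 + 1
19 = 19·1 + 0  (stop)
So 6248/619 = [10; 10, 1, 2, 19].

[10; 10, 1, 2, 19]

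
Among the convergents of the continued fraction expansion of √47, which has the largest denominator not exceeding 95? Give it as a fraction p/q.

617/90

√47 = [6; 1, 5, 1, 12, …] (period length 4).
Convergents:
  p_0/q_0 = 6/1
  p_1/q_1 = 7/1
  p_2/q_2 = 41/6
  p_3/q_3 = 48/7
  p_4/q_4 = 617/90
  p_5/q_5 = 665/97
q_4 = 90 ≤ 95 < 97 = q_5, so the answer is 617/90.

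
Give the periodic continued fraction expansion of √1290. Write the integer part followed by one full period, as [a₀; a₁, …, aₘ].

a₀ = ⌊√1290⌋ = 35.
With m₀=0, d₀=1 and mₖ₊₁ = dₖaₖ − mₖ, dₖ₊₁ = (n − mₖ₊₁²)/dₖ, aₖ₊₁ = ⌊(a₀+mₖ₊₁)/dₖ₊₁⌋:
  k=1: m=35, d=65, a=1
  k=2: m=30, d=6, a=10
  k=3: m=30, d=65, a=1
  k=4: m=35, d=1, a=70
d=1 and a=2a₀=70 at k=4, so the next step gives (m, d) = (35, 65) again — its k=1 value — and the period has length 4.

[35; 1, 10, 1, 70]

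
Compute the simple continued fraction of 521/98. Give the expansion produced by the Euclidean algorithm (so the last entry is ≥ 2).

521 = 5*98 + 31
98 = 3*31 + 5
31 = 6*5 + 1
5 = 5*1 + 0  (stop)
So 521/98 = [5; 3, 6, 5].

[5; 3, 6, 5]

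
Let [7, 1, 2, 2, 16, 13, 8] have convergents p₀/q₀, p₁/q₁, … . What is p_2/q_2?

23/3

Using pₖ = aₖpₖ₋₁ + pₖ₋₂, qₖ = aₖqₖ₋₁ + qₖ₋₂ (with p₋₁=1, p₋₂=0, q₋₁=0, q₋₂=1):
  k=0: a=7, p=7, q=1
  k=1: a=1, p=8, q=1
  k=2: a=2, p=23, q=3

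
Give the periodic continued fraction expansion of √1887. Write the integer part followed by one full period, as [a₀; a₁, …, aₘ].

a₀ = ⌊√1887⌋ = 43.
With m₀=0, d₀=1 and mₖ₊₁ = dₖaₖ − mₖ, dₖ₊₁ = (n − mₖ₊₁²)/dₖ, aₖ₊₁ = ⌊(a₀+mₖ₊₁)/dₖ₊₁⌋:
  k=1: m=43, d=38, a=2
  k=2: m=33, d=21, a=3
  k=3: m=30, d=47, a=1
  k=4: m=17, d=34, a=1
  k=5: m=17, d=47, a=1
  k=6: m=30, d=21, a=3
  k=7: m=33, d=38, a=2
  k=8: m=43, d=1, a=86
d=1 and a=2a₀=86 at k=8, so the next step gives (m, d) = (43, 38) again — its k=1 value — and the period has length 8.

[43; 2, 3, 1, 1, 1, 3, 2, 86]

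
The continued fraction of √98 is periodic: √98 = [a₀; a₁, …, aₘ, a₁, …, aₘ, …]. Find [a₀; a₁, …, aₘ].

[9; 1, 8, 1, 18]

a₀ = ⌊√98⌋ = 9.
With m₀=0, d₀=1 and mₖ₊₁ = dₖaₖ − mₖ, dₖ₊₁ = (n − mₖ₊₁²)/dₖ, aₖ₊₁ = ⌊(a₀+mₖ₊₁)/dₖ₊₁⌋:
  k=1: m=9, d=17, a=1
  k=2: m=8, d=2, a=8
  k=3: m=8, d=17, a=1
  k=4: m=9, d=1, a=18
d=1 and a=2a₀=18 at k=4, so the next step gives (m, d) = (9, 17) again — its k=1 value — and the period has length 4.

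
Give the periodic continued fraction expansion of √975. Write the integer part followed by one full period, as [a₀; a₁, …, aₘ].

[31; 4, 2, 4, 62]

a₀ = ⌊√975⌋ = 31.
With m₀=0, d₀=1 and mₖ₊₁ = dₖaₖ − mₖ, dₖ₊₁ = (n − mₖ₊₁²)/dₖ, aₖ₊₁ = ⌊(a₀+mₖ₊₁)/dₖ₊₁⌋:
  k=1: m=31, d=14, a=4
  k=2: m=25, d=25, a=2
  k=3: m=25, d=14, a=4
  k=4: m=31, d=1, a=62
d=1 and a=2a₀=62 at k=4, so the next step gives (m, d) = (31, 14) again — its k=1 value — and the period has length 4.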